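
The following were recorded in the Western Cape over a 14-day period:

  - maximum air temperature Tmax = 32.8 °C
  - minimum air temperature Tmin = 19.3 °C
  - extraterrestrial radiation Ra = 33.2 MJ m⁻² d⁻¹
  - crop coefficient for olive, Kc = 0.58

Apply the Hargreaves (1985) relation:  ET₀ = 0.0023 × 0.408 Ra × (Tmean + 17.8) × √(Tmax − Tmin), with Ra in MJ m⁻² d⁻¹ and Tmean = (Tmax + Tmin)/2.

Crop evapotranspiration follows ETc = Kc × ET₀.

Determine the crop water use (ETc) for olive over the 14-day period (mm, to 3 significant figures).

Tmean = (32.8 + 19.3)/2 = 26.05 °C
0.408 Ra = 0.408 × 33.2 = 13.5456 mm/d equivalent
ET₀ = 0.0023 × 13.5456 × (26.05 + 17.8) × √13.5 = 0.0023 × 13.5456 × 43.85 × 3.6742 = 5.0195 mm/d
ETc = Kc × ET₀ = 0.58 × 5.0195 = 2.9113 mm/d
Over 14 days: 2.9113 × 14 = 40.758 mm

40.8 mm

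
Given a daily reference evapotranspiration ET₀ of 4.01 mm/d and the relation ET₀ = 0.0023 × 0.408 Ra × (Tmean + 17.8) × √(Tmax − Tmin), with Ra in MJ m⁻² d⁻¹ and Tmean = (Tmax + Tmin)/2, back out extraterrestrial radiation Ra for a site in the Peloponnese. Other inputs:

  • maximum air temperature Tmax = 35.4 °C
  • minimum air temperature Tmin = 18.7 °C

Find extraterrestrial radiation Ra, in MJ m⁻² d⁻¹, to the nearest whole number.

Tmean = (35.4+18.7)/2 = 27.05 °C; ΔT = 16.7
Ra = ET₀ / [0.0023 × 0.408 × (Tmean+17.8) × √ΔT]
   = 4.01 / (0.0023 × 0.408 × 44.85 × 4.0866) = 23.315 MJ m⁻² d⁻¹

23 MJ m⁻² d⁻¹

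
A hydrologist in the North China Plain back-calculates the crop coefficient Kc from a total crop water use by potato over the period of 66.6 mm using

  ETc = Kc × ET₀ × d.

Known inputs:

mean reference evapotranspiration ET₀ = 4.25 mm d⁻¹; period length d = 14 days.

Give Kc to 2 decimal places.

ETc = Kc × ET₀ × d  ⇒  Kc = ETc / (ET₀ × d)
Kc = 66.6 / (4.25 × 14) = 66.6 / 59.50 = 1.1193

1.12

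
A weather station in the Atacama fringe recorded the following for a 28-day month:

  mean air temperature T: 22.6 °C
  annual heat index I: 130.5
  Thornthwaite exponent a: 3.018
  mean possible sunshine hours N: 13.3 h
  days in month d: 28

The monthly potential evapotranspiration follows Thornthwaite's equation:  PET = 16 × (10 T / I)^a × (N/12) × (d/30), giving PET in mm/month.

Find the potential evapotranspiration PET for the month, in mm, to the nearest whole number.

87 mm

10T/I = 10 × 22.6 / 130.5 = 1.7318
(10T/I)^a = 1.7318^3.018 = 5.2455
Uncorrected PET = 16 × 5.2455 = 83.928 mm
Correction = (N/12)(d/30) = (13.3/12)(28/30) = 1.0344
PET = 83.928 × 1.0344 = 86.815 mm/month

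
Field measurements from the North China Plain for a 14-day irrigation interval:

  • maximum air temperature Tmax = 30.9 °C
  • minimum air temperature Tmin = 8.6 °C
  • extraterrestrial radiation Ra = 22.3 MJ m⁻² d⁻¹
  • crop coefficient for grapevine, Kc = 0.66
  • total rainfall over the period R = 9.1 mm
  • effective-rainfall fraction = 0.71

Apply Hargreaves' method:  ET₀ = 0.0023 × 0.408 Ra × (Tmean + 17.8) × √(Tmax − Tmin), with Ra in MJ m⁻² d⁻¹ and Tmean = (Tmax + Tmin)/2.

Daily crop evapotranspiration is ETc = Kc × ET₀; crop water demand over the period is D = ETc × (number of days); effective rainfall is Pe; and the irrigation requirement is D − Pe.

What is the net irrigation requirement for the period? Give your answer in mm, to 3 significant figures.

27.8 mm

Tmean = (30.9 + 8.6)/2 = 19.75 °C
0.408 Ra = 0.408 × 22.3 = 9.0984 mm/d equivalent
ET₀ = 0.0023 × 9.0984 × (19.75 + 17.8) × √22.3 = 0.0023 × 9.0984 × 37.55 × 4.7223 = 3.7107 mm/d
ETc = Kc × ET₀ = 0.66 × 3.7107 = 2.4491 mm/d
Crop demand D = ETc × 14 d = 2.4491 × 14 = 34.287 mm
Pe = 0.71 × 9.1 = 6.461 mm
D − Pe = 34.287 − 6.461 = 27.826 mm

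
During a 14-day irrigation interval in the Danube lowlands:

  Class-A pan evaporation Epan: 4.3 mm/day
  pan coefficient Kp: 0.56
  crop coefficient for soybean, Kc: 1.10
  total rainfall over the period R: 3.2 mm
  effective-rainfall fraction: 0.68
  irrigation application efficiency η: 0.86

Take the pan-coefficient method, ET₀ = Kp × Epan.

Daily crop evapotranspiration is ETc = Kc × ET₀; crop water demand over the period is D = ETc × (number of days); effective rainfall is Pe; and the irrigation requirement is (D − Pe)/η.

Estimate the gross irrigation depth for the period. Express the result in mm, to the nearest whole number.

ET₀ = 0.56 × 4.3 = 2.4080 mm/d
ETc = Kc × ET₀ = 1.10 × 2.4080 = 2.6488 mm/d
Crop demand D = ETc × 14 d = 2.6488 × 14 = 37.083 mm
Pe = 0.68 × 3.2 = 2.176 mm
D − Pe = 37.083 − 2.176 = 34.907 mm
Gross irrigation = 34.907 / 0.86 = 40.590 mm

41 mm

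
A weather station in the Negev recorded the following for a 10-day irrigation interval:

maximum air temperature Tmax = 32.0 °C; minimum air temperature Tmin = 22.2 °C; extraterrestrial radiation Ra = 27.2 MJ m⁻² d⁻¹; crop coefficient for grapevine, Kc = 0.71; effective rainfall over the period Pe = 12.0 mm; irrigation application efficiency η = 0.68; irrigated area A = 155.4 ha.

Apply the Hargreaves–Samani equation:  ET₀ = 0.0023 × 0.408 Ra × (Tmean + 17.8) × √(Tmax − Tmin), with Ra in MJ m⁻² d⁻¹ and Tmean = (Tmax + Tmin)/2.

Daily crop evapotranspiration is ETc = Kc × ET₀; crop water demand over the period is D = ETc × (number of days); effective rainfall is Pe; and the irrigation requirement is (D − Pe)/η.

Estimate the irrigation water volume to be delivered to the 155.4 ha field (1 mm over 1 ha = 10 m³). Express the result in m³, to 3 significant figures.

Tmean = (32.0 + 22.2)/2 = 27.10 °C
0.408 Ra = 0.408 × 27.2 = 11.0976 mm/d equivalent
ET₀ = 0.0023 × 11.0976 × (27.10 + 17.8) × √9.8 = 0.0023 × 11.0976 × 44.90 × 3.1305 = 3.5877 mm/d
ETc = Kc × ET₀ = 0.71 × 3.5877 = 2.5473 mm/d
Crop demand D = ETc × 10 d = 2.5473 × 10 = 25.473 mm
D − Pe = 25.473 − 12.0 = 13.473 mm
Gross irrigation = 13.473 / 0.68 = 19.813 mm
Volume = 19.813 mm × 155.4 ha × 10 = 30789.4 m³

30800 m³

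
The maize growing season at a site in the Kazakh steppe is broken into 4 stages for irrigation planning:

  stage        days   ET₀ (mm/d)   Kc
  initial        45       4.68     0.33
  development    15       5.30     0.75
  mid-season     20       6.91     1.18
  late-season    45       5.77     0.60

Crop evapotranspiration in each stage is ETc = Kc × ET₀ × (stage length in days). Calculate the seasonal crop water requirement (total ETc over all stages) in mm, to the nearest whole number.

448 mm

initial: 0.33 × 4.68 × 45 = 69.50 mm
development: 0.75 × 5.30 × 15 = 59.63 mm
mid-season: 1.18 × 6.91 × 20 = 163.08 mm
late-season: 0.60 × 5.77 × 45 = 155.79 mm
Seasonal total = 448.00 mm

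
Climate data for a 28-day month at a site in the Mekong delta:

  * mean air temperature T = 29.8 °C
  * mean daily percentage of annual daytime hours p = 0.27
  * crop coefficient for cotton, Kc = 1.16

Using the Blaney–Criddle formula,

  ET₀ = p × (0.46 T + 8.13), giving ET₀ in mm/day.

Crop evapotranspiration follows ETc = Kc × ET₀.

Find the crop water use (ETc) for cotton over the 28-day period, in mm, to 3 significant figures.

192 mm

ET₀ = 0.27 × (0.46 × 29.8 + 8.13) = 0.27 × 21.838 = 5.8963 mm/d
ETc = Kc × ET₀ = 1.16 × 5.8963 = 6.8397 mm/d
Over 28 days: 6.8397 × 28 = 191.512 mm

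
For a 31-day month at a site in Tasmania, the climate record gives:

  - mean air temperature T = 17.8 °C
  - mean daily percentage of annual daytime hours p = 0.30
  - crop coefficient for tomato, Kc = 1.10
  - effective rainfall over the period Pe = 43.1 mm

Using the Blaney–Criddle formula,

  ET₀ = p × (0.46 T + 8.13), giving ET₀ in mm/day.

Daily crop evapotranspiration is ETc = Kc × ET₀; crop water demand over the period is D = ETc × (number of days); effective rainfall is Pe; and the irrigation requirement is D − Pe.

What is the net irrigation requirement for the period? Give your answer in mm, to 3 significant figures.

ET₀ = 0.30 × (0.46 × 17.8 + 8.13) = 0.30 × 16.318 = 4.8954 mm/d
ETc = Kc × ET₀ = 1.10 × 4.8954 = 5.3849 mm/d
Crop demand D = ETc × 31 d = 5.3849 × 31 = 166.932 mm
D − Pe = 166.932 − 43.1 = 123.832 mm

124 mm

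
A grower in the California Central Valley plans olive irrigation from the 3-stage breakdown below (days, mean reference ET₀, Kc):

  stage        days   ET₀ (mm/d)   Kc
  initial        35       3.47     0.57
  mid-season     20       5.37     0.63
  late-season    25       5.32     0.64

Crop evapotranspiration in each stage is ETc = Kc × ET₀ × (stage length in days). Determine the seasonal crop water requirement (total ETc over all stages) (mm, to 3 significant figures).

initial: 0.57 × 3.47 × 35 = 69.23 mm
mid-season: 0.63 × 5.37 × 20 = 67.66 mm
late-season: 0.64 × 5.32 × 25 = 85.12 mm
Seasonal total = 222.01 mm

222 mm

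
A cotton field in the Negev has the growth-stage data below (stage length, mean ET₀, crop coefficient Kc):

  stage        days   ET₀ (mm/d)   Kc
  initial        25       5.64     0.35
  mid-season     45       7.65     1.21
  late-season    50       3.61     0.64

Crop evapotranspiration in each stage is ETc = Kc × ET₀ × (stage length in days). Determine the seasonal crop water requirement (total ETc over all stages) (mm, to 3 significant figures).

581 mm

initial: 0.35 × 5.64 × 25 = 49.35 mm
mid-season: 1.21 × 7.65 × 45 = 416.54 mm
late-season: 0.64 × 3.61 × 50 = 115.52 mm
Seasonal total = 581.41 mm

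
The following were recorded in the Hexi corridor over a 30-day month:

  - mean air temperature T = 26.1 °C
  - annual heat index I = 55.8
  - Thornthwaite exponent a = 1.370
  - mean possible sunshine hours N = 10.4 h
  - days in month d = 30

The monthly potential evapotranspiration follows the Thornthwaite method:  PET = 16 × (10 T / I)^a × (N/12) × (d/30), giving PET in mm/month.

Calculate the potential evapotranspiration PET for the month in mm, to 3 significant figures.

115 mm

10T/I = 10 × 26.1 / 55.8 = 4.6774
(10T/I)^a = 4.6774^1.370 = 8.2776
Uncorrected PET = 16 × 8.2776 = 132.442 mm
Correction = (N/12)(d/30) = (10.4/12)(30/30) = 0.8667
PET = 132.442 × 0.8667 = 114.787 mm/month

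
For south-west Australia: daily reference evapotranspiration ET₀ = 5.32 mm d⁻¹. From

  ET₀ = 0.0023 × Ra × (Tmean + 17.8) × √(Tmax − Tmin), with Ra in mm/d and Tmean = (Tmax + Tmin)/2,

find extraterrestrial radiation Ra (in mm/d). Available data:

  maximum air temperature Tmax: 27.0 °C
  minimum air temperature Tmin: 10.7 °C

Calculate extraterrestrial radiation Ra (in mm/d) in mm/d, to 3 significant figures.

Tmean = 18.85 °C; √ΔT = 4.0373
Ra = ET₀ / [0.0023 × (Tmean+17.8) × √ΔT] = 5.32 / (0.0023 × 36.65 × 4.0373) = 15.632 mm/d

15.6 mm/d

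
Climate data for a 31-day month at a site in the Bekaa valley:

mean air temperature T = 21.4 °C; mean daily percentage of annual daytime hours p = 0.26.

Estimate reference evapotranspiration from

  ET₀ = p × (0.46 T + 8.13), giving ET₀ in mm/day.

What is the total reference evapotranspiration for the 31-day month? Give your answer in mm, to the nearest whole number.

ET₀ = 0.26 × (0.46 × 21.4 + 8.13) = 0.26 × 17.974 = 4.6732 mm/d
Monthly total = 4.6732 × 31 = 144.869 mm

145 mm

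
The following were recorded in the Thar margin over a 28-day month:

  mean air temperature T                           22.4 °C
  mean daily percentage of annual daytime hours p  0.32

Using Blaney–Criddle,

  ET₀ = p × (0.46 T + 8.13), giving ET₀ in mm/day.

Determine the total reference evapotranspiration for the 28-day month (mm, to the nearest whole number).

165 mm

ET₀ = 0.32 × (0.46 × 22.4 + 8.13) = 0.32 × 18.434 = 5.8989 mm/d
Monthly total = 5.8989 × 28 = 165.169 mm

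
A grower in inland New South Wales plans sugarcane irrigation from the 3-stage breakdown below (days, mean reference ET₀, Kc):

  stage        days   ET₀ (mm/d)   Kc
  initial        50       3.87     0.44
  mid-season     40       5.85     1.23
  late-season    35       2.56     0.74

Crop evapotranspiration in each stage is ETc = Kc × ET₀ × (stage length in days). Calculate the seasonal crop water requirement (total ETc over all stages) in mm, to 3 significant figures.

initial: 0.44 × 3.87 × 50 = 85.14 mm
mid-season: 1.23 × 5.85 × 40 = 287.82 mm
late-season: 0.74 × 2.56 × 35 = 66.30 mm
Seasonal total = 439.26 mm

439 mm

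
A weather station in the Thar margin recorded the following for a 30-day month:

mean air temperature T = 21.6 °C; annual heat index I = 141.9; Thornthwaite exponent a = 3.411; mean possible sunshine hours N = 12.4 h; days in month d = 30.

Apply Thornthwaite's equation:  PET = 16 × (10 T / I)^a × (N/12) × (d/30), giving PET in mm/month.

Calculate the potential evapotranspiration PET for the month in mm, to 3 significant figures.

69.3 mm

10T/I = 10 × 21.6 / 141.9 = 1.5222
(10T/I)^a = 1.5222^3.411 = 4.1919
Uncorrected PET = 16 × 4.1919 = 67.070 mm
Correction = (N/12)(d/30) = (12.4/12)(30/30) = 1.0333
PET = 67.070 × 1.0333 = 69.303 mm/month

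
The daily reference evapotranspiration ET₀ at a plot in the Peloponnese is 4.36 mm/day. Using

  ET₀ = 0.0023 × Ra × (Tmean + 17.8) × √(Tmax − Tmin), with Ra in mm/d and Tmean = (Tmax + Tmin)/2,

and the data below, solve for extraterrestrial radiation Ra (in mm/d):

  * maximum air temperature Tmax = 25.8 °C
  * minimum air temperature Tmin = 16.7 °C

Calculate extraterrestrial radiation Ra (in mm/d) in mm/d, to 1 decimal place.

16.1 mm/d

Tmean = 21.25 °C; √ΔT = 3.0166
Ra = ET₀ / [0.0023 × (Tmean+17.8) × √ΔT] = 4.36 / (0.0023 × 39.05 × 3.0166) = 16.092 mm/d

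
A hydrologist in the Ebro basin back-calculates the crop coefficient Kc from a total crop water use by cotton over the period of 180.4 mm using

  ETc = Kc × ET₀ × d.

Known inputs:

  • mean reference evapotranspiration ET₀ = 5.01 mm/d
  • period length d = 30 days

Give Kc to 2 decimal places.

ETc = Kc × ET₀ × d  ⇒  Kc = ETc / (ET₀ × d)
Kc = 180.4 / (5.01 × 30) = 180.4 / 150.30 = 1.2003

1.20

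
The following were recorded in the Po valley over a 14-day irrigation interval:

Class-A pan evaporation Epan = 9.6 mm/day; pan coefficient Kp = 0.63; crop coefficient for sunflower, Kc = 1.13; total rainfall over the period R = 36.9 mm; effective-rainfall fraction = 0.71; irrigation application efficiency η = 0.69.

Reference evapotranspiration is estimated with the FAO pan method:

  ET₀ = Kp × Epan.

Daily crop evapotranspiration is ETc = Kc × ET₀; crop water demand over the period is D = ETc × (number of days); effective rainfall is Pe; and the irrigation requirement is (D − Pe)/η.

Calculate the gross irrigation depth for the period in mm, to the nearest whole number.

ET₀ = 0.63 × 9.6 = 6.0480 mm/d
ETc = Kc × ET₀ = 1.13 × 6.0480 = 6.8342 mm/d
Crop demand D = ETc × 14 d = 6.8342 × 14 = 95.679 mm
Pe = 0.71 × 36.9 = 26.199 mm
D − Pe = 95.679 − 26.199 = 69.480 mm
Gross irrigation = 69.480 / 0.69 = 100.696 mm

101 mm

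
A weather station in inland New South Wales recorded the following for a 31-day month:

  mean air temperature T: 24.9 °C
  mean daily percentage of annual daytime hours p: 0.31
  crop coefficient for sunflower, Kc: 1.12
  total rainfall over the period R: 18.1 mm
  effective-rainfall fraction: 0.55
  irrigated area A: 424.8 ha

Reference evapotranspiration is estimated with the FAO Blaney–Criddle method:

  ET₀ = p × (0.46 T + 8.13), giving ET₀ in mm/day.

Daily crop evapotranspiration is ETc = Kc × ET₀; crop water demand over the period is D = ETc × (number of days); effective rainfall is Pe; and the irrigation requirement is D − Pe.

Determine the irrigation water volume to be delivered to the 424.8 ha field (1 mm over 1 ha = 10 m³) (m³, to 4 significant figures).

853100 m³

ET₀ = 0.31 × (0.46 × 24.9 + 8.13) = 0.31 × 19.584 = 6.0710 mm/d
ETc = Kc × ET₀ = 1.12 × 6.0710 = 6.7995 mm/d
Crop demand D = ETc × 31 d = 6.7995 × 31 = 210.785 mm
Pe = 0.55 × 18.1 = 9.955 mm
D − Pe = 210.785 − 9.955 = 200.830 mm
Volume = 200.830 mm × 424.8 ha × 10 = 853125.8 m³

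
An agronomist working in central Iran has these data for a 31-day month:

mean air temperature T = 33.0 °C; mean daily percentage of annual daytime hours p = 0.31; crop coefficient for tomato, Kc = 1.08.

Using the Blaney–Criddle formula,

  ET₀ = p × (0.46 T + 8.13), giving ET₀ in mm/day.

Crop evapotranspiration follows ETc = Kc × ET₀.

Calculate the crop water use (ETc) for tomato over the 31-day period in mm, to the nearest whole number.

242 mm

ET₀ = 0.31 × (0.46 × 33.0 + 8.13) = 0.31 × 23.310 = 7.2261 mm/d
ETc = Kc × ET₀ = 1.08 × 7.2261 = 7.8042 mm/d
Over 31 days: 7.8042 × 31 = 241.930 mm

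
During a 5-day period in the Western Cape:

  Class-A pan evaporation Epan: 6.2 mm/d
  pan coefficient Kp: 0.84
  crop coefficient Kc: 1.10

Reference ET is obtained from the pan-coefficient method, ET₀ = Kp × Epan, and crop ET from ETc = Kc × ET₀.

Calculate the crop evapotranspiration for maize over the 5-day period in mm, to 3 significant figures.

ET₀ = 0.84 × 6.2 = 5.2080 mm/d
ETc = Kc × ET₀ = 1.10 × 5.2080 = 5.7288 mm/d
Over 5 days: 5.7288 × 5 = 28.644 mm

28.6 mm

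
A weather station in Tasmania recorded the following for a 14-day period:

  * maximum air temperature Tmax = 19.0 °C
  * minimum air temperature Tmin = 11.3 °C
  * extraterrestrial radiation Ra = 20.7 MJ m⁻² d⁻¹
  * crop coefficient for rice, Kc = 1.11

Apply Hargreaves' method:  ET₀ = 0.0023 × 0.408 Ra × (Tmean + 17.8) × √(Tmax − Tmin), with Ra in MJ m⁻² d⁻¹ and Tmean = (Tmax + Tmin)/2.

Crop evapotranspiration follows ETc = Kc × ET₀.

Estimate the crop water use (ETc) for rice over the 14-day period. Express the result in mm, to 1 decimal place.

Tmean = (19.0 + 11.3)/2 = 15.15 °C
0.408 Ra = 0.408 × 20.7 = 8.4456 mm/d equivalent
ET₀ = 0.0023 × 8.4456 × (15.15 + 17.8) × √7.7 = 0.0023 × 8.4456 × 32.95 × 2.7749 = 1.7761 mm/d
ETc = Kc × ET₀ = 1.11 × 1.7761 = 1.9715 mm/d
Over 14 days: 1.9715 × 14 = 27.601 mm

27.6 mm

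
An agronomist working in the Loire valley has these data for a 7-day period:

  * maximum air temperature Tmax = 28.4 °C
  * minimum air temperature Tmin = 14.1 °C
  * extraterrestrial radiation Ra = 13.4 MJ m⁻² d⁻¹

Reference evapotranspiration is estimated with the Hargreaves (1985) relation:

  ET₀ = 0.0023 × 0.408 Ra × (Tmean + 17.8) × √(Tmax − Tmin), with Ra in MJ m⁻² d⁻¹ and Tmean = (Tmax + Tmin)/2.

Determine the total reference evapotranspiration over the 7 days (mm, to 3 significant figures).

13.0 mm

Tmean = (28.4 + 14.1)/2 = 21.25 °C
0.408 Ra = 0.408 × 13.4 = 5.4672 mm/d equivalent
ET₀ = 0.0023 × 5.4672 × (21.25 + 17.8) × √14.3 = 0.0023 × 5.4672 × 39.05 × 3.7815 = 1.8569 mm/d
Over 7 days: 1.8569 × 7 = 12.998 mm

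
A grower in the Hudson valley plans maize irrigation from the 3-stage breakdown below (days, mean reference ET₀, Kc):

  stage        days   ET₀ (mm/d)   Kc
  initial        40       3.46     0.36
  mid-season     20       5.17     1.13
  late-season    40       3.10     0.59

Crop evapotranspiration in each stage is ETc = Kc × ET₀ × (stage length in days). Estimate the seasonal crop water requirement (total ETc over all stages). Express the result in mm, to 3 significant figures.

initial: 0.36 × 3.46 × 40 = 49.82 mm
mid-season: 1.13 × 5.17 × 20 = 116.84 mm
late-season: 0.59 × 3.10 × 40 = 73.16 mm
Seasonal total = 239.82 mm

240 mm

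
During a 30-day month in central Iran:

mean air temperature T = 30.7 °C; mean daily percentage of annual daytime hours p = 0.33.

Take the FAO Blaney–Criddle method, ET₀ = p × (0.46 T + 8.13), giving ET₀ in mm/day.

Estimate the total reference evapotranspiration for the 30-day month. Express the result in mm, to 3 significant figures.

220 mm

ET₀ = 0.33 × (0.46 × 30.7 + 8.13) = 0.33 × 22.252 = 7.3432 mm/d
Monthly total = 7.3432 × 30 = 220.296 mm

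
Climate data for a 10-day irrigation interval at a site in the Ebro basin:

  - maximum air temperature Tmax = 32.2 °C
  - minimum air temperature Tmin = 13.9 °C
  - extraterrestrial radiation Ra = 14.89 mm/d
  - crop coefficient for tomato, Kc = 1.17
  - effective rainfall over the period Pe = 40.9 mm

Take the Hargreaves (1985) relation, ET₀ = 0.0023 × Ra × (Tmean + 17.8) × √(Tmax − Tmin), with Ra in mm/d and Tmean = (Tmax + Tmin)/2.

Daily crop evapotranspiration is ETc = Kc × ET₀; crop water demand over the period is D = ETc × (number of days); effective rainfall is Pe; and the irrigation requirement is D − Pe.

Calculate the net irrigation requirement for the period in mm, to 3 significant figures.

29.1 mm

Tmean = (32.2 + 13.9)/2 = 23.05 °C
ET₀ = 0.0023 × 14.89 × (23.05 + 17.8) × √18.3 = 0.0023 × 14.89 × 40.85 × 4.2778 = 5.9846 mm/d
ETc = Kc × ET₀ = 1.17 × 5.9846 = 7.0020 mm/d
Crop demand D = ETc × 10 d = 7.0020 × 10 = 70.020 mm
D − Pe = 70.020 − 40.9 = 29.120 mm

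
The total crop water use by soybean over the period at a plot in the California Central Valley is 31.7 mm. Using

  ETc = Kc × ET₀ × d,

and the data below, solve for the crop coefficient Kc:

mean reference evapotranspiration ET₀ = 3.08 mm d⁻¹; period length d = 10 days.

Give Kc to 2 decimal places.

ETc = Kc × ET₀ × d  ⇒  Kc = ETc / (ET₀ × d)
Kc = 31.7 / (3.08 × 10) = 31.7 / 30.80 = 1.0292

1.03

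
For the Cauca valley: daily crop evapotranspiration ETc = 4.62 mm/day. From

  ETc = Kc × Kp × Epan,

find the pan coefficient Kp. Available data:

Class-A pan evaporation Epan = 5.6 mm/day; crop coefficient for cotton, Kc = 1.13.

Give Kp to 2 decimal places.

ETc = Kc × Kp × Epan  ⇒  Kp = ETc / (Kc × Epan)
Kp = 4.62 / (1.13 × 5.6) = 4.62 / 6.328 = 0.7301

0.73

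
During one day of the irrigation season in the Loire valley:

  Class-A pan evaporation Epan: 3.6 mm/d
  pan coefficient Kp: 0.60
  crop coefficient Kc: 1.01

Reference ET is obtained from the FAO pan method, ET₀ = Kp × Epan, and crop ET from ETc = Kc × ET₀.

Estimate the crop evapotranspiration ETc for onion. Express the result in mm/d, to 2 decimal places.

2.18 mm/d

ET₀ = 0.60 × 3.6 = 2.1600 mm/d
ETc = Kc × ET₀ = 1.01 × 2.1600 = 2.1816 mm/d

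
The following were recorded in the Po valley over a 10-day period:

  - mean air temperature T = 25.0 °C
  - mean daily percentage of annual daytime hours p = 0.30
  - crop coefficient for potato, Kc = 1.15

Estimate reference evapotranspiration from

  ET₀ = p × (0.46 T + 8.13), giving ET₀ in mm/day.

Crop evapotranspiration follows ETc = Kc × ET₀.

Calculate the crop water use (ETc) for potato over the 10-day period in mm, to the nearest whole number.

ET₀ = 0.30 × (0.46 × 25.0 + 8.13) = 0.30 × 19.630 = 5.8890 mm/d
ETc = Kc × ET₀ = 1.15 × 5.8890 = 6.7724 mm/d
Over 10 days: 6.7724 × 10 = 67.724 mm

68 mm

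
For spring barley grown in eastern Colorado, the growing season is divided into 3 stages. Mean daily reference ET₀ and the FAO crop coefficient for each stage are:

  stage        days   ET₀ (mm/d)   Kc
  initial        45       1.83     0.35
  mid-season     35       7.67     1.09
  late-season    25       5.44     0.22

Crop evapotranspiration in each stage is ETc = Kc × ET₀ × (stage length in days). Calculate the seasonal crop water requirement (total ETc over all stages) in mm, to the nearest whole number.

initial: 0.35 × 1.83 × 45 = 28.82 mm
mid-season: 1.09 × 7.67 × 35 = 292.61 mm
late-season: 0.22 × 5.44 × 25 = 29.92 mm
Seasonal total = 351.35 mm

351 mm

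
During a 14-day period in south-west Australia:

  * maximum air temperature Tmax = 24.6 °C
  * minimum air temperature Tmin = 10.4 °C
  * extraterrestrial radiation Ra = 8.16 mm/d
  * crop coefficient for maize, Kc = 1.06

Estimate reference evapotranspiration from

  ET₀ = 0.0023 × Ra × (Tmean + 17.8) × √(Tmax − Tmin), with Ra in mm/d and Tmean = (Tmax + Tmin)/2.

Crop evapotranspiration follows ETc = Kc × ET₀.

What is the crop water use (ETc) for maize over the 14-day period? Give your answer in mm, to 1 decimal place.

Tmean = (24.6 + 10.4)/2 = 17.50 °C
ET₀ = 0.0023 × 8.16 × (17.50 + 17.8) × √14.2 = 0.0023 × 8.16 × 35.30 × 3.7683 = 2.4965 mm/d
ETc = Kc × ET₀ = 1.06 × 2.4965 = 2.6463 mm/d
Over 14 days: 2.6463 × 14 = 37.048 mm

37.0 mm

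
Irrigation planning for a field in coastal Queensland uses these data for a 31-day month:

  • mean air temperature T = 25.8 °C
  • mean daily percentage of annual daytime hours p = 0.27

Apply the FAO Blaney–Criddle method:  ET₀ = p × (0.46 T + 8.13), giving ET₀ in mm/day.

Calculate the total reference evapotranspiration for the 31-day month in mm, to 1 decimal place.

ET₀ = 0.27 × (0.46 × 25.8 + 8.13) = 0.27 × 19.998 = 5.3995 mm/d
Monthly total = 5.3995 × 31 = 167.385 mm

167.4 mm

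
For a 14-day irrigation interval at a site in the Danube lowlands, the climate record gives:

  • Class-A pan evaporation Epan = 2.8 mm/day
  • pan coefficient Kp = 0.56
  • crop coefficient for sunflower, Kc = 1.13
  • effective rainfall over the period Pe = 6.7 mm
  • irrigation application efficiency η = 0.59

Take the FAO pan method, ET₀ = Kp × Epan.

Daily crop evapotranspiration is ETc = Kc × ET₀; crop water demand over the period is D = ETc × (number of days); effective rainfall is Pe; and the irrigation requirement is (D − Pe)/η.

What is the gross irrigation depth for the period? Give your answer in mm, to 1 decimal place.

30.7 mm

ET₀ = 0.56 × 2.8 = 1.5680 mm/d
ETc = Kc × ET₀ = 1.13 × 1.5680 = 1.7718 mm/d
Crop demand D = ETc × 14 d = 1.7718 × 14 = 24.805 mm
D − Pe = 24.805 − 6.7 = 18.105 mm
Gross irrigation = 18.105 / 0.59 = 30.686 mm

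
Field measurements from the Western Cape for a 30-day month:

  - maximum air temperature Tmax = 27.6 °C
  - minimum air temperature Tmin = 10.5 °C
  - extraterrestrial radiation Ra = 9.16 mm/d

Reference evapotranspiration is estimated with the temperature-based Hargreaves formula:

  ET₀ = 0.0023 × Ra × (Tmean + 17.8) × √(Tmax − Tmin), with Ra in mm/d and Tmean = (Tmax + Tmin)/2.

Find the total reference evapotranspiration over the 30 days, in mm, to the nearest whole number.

96 mm

Tmean = (27.6 + 10.5)/2 = 19.05 °C
ET₀ = 0.0023 × 9.16 × (19.05 + 17.8) × √17.1 = 0.0023 × 9.16 × 36.85 × 4.1352 = 3.2104 mm/d
Over 30 days: 3.2104 × 30 = 96.312 mm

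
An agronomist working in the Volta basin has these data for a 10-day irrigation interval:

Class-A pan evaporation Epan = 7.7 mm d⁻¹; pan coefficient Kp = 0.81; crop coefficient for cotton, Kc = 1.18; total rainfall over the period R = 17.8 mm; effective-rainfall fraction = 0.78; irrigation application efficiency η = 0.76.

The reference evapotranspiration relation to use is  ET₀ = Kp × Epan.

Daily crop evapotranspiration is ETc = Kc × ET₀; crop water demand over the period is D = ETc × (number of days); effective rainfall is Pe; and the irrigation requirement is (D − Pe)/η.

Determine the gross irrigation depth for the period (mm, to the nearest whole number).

ET₀ = 0.81 × 7.7 = 6.2370 mm/d
ETc = Kc × ET₀ = 1.18 × 6.2370 = 7.3597 mm/d
Crop demand D = ETc × 10 d = 7.3597 × 10 = 73.597 mm
Pe = 0.78 × 17.8 = 13.884 mm
D − Pe = 73.597 − 13.884 = 59.713 mm
Gross irrigation = 59.713 / 0.76 = 78.570 mm

79 mm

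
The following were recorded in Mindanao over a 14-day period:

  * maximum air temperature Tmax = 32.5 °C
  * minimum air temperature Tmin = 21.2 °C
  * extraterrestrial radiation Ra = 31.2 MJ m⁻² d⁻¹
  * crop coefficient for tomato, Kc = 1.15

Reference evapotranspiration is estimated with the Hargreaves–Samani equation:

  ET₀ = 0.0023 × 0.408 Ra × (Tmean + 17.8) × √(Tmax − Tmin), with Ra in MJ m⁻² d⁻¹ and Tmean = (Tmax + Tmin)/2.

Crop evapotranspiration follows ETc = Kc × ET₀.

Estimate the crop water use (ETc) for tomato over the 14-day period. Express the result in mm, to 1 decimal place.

Tmean = (32.5 + 21.2)/2 = 26.85 °C
0.408 Ra = 0.408 × 31.2 = 12.7296 mm/d equivalent
ET₀ = 0.0023 × 12.7296 × (26.85 + 17.8) × √11.3 = 0.0023 × 12.7296 × 44.65 × 3.3615 = 4.3944 mm/d
ETc = Kc × ET₀ = 1.15 × 4.3944 = 5.0536 mm/d
Over 14 days: 5.0536 × 14 = 70.750 mm

70.8 mm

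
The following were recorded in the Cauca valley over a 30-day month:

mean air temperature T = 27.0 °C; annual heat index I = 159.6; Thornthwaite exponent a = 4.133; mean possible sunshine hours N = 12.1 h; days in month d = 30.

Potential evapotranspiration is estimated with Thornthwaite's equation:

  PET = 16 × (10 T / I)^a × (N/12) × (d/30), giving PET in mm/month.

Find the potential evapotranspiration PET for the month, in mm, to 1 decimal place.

10T/I = 10 × 27.0 / 159.6 = 1.6917
(10T/I)^a = 1.6917^4.133 = 8.7834
Uncorrected PET = 16 × 8.7834 = 140.534 mm
Correction = (N/12)(d/30) = (12.1/12)(30/30) = 1.0083
PET = 140.534 × 1.0083 = 141.700 mm/month

141.7 mm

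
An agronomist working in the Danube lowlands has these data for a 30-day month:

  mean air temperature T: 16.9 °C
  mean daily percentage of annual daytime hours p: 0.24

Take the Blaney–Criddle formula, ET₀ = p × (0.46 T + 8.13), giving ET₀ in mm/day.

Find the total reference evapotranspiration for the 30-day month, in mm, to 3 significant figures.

115 mm

ET₀ = 0.24 × (0.46 × 16.9 + 8.13) = 0.24 × 15.904 = 3.8170 mm/d
Monthly total = 3.8170 × 30 = 114.510 mm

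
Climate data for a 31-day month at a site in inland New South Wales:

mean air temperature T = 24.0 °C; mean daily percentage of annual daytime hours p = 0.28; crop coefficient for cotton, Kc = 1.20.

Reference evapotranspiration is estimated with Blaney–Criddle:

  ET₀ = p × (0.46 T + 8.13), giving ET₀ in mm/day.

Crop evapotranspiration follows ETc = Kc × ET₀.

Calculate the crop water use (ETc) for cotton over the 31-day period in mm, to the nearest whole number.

ET₀ = 0.28 × (0.46 × 24.0 + 8.13) = 0.28 × 19.170 = 5.3676 mm/d
ETc = Kc × ET₀ = 1.20 × 5.3676 = 6.4411 mm/d
Over 31 days: 6.4411 × 31 = 199.674 mm

200 mm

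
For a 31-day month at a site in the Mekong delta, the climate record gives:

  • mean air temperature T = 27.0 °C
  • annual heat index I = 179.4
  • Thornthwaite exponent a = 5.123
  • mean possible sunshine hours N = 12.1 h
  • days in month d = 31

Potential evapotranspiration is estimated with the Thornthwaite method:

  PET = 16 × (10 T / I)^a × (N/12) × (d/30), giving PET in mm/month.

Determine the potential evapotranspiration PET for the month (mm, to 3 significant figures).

135 mm

10T/I = 10 × 27.0 / 179.4 = 1.5050
(10T/I)^a = 1.5050^5.123 = 8.1193
Uncorrected PET = 16 × 8.1193 = 129.909 mm
Correction = (N/12)(d/30) = (12.1/12)(31/30) = 1.0419
PET = 129.909 × 1.0419 = 135.352 mm/month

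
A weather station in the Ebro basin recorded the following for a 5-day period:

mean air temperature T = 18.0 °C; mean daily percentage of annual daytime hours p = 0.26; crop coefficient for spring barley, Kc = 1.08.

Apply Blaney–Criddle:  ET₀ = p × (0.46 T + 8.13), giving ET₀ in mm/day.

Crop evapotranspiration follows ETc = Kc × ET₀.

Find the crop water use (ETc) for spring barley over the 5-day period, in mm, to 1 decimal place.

23.0 mm

ET₀ = 0.26 × (0.46 × 18.0 + 8.13) = 0.26 × 16.410 = 4.2666 mm/d
ETc = Kc × ET₀ = 1.08 × 4.2666 = 4.6079 mm/d
Over 5 days: 4.6079 × 5 = 23.040 mm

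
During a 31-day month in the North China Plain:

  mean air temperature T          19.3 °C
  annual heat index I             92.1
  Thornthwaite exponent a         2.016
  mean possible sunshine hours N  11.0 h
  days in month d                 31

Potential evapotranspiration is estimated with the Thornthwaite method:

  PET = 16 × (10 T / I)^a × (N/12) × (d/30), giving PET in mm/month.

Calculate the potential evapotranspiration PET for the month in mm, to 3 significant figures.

10T/I = 10 × 19.3 / 92.1 = 2.0955
(10T/I)^a = 2.0955^2.016 = 4.4434
Uncorrected PET = 16 × 4.4434 = 71.094 mm
Correction = (N/12)(d/30) = (11.0/12)(31/30) = 0.9472
PET = 71.094 × 0.9472 = 67.340 mm/month

67.3 mm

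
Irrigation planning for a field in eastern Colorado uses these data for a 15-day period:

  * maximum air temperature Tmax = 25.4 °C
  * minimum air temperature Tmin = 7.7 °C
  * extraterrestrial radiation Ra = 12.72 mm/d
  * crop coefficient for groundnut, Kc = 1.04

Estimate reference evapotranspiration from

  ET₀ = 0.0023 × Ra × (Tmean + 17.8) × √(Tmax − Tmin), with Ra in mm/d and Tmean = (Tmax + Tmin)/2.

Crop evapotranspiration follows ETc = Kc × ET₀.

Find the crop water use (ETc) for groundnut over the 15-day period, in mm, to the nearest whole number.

Tmean = (25.4 + 7.7)/2 = 16.55 °C
ET₀ = 0.0023 × 12.72 × (16.55 + 17.8) × √17.7 = 0.0023 × 12.72 × 34.35 × 4.2071 = 4.2279 mm/d
ETc = Kc × ET₀ = 1.04 × 4.2279 = 4.3970 mm/d
Over 15 days: 4.3970 × 15 = 65.955 mm

66 mm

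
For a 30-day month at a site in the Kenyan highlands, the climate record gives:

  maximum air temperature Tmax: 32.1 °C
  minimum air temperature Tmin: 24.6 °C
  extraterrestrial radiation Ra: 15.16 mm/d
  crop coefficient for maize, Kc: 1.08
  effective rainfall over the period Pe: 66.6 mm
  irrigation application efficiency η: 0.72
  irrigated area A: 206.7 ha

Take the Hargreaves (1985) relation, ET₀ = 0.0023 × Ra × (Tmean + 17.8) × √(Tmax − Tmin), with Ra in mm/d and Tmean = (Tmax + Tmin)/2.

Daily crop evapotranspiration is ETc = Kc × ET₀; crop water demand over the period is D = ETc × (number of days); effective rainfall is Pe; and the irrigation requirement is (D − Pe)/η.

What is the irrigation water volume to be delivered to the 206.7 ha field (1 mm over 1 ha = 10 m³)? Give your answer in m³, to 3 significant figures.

Tmean = (32.1 + 24.6)/2 = 28.35 °C
ET₀ = 0.0023 × 15.16 × (28.35 + 17.8) × √7.5 = 0.0023 × 15.16 × 46.15 × 2.7386 = 4.4068 mm/d
ETc = Kc × ET₀ = 1.08 × 4.4068 = 4.7593 mm/d
Crop demand D = ETc × 30 d = 4.7593 × 30 = 142.779 mm
D − Pe = 142.779 − 66.6 = 76.179 mm
Gross irrigation = 76.179 / 0.72 = 105.804 mm
Volume = 105.804 mm × 206.7 ha × 10 = 218696.9 m³

219000 m³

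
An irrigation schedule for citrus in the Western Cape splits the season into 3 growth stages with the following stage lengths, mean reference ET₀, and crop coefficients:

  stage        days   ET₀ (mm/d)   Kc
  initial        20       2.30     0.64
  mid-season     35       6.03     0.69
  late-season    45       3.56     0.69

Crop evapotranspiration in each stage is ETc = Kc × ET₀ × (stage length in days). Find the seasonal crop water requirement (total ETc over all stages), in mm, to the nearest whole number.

286 mm

initial: 0.64 × 2.30 × 20 = 29.44 mm
mid-season: 0.69 × 6.03 × 35 = 145.62 mm
late-season: 0.69 × 3.56 × 45 = 110.54 mm
Seasonal total = 285.60 mm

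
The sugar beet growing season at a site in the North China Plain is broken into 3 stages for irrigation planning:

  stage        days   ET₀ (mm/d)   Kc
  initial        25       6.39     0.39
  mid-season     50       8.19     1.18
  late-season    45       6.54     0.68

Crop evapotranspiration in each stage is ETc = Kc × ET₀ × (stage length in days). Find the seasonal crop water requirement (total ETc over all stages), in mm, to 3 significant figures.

746 mm

initial: 0.39 × 6.39 × 25 = 62.30 mm
mid-season: 1.18 × 8.19 × 50 = 483.21 mm
late-season: 0.68 × 6.54 × 45 = 200.12 mm
Seasonal total = 745.63 mm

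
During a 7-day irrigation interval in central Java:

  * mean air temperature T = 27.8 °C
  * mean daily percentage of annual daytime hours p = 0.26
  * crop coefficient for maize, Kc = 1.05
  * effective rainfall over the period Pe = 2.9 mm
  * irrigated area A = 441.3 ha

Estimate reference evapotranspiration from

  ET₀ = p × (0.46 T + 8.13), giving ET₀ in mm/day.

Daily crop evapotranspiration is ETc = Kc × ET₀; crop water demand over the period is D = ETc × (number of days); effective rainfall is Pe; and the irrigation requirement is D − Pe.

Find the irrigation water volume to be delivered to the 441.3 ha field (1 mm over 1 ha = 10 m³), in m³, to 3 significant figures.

164000 m³

ET₀ = 0.26 × (0.46 × 27.8 + 8.13) = 0.26 × 20.918 = 5.4387 mm/d
ETc = Kc × ET₀ = 1.05 × 5.4387 = 5.7106 mm/d
Crop demand D = ETc × 7 d = 5.7106 × 7 = 39.974 mm
D − Pe = 39.974 − 2.9 = 37.074 mm
Volume = 37.074 mm × 441.3 ha × 10 = 163607.6 m³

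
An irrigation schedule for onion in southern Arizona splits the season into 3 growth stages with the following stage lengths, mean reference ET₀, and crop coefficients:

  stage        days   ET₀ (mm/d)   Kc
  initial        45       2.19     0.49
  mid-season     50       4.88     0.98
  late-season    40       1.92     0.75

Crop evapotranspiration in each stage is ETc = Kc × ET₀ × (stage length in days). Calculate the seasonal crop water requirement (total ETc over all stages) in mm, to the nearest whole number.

initial: 0.49 × 2.19 × 45 = 48.29 mm
mid-season: 0.98 × 4.88 × 50 = 239.12 mm
late-season: 0.75 × 1.92 × 40 = 57.60 mm
Seasonal total = 345.01 mm

345 mm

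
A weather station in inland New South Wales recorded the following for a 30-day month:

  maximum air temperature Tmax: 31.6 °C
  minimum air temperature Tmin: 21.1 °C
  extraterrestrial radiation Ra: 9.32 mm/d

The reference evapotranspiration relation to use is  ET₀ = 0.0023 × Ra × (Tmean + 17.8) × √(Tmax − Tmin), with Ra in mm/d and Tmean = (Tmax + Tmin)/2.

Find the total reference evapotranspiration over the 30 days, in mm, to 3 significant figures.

Tmean = (31.6 + 21.1)/2 = 26.35 °C
ET₀ = 0.0023 × 9.32 × (26.35 + 17.8) × √10.5 = 0.0023 × 9.32 × 44.15 × 3.2404 = 3.0667 mm/d
Over 30 days: 3.0667 × 30 = 92.001 mm

92.0 mm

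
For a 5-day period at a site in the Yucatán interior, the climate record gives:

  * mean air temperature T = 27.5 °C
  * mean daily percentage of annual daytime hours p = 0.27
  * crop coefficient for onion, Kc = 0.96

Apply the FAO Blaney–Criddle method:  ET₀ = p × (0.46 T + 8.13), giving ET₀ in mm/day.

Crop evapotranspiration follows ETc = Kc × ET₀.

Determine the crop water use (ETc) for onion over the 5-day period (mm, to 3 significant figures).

26.9 mm

ET₀ = 0.27 × (0.46 × 27.5 + 8.13) = 0.27 × 20.780 = 5.6106 mm/d
ETc = Kc × ET₀ = 0.96 × 5.6106 = 5.3862 mm/d
Over 5 days: 5.3862 × 5 = 26.931 mm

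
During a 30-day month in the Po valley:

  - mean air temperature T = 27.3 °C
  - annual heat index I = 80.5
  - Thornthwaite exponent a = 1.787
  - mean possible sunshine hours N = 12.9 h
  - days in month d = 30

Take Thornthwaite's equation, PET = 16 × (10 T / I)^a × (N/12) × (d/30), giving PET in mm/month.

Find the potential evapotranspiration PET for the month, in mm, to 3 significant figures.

10T/I = 10 × 27.3 / 80.5 = 3.3913
(10T/I)^a = 3.3913^1.787 = 8.8667
Uncorrected PET = 16 × 8.8667 = 141.867 mm
Correction = (N/12)(d/30) = (12.9/12)(30/30) = 1.0750
PET = 141.867 × 1.0750 = 152.507 mm/month

153 mm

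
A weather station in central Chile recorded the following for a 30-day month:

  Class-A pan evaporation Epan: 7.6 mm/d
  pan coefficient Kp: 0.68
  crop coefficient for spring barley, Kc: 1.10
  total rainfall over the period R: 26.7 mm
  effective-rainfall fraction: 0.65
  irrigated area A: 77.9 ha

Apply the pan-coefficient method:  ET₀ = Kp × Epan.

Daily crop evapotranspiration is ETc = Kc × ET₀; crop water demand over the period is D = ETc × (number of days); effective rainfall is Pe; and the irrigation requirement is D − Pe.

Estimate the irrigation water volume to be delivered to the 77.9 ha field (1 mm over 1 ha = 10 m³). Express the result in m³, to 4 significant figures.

119300 m³

ET₀ = 0.68 × 7.6 = 5.1680 mm/d
ETc = Kc × ET₀ = 1.10 × 5.1680 = 5.6848 mm/d
Crop demand D = ETc × 30 d = 5.6848 × 30 = 170.544 mm
Pe = 0.65 × 26.7 = 17.355 mm
D − Pe = 170.544 − 17.355 = 153.189 mm
Volume = 153.189 mm × 77.9 ha × 10 = 119334.2 m³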